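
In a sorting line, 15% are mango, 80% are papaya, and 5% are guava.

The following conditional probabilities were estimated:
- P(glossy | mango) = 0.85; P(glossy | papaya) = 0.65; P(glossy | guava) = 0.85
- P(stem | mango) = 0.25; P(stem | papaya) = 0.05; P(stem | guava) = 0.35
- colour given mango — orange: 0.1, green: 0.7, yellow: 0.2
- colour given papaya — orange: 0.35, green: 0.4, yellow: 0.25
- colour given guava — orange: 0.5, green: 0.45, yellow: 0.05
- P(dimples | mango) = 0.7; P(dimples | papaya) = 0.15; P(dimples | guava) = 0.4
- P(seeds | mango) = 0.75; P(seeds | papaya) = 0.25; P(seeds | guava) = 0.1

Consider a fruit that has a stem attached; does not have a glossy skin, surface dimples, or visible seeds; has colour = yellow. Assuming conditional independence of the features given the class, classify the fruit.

mango: 0.15 × (1−0.85) × 0.25 × 0.2 × (1−0.7) × (1−0.75) = 0.000084375
papaya: 0.8 × (1−0.65) × 0.05 × 0.25 × (1−0.15) × (1−0.25) = 0.00223125
guava: 0.05 × (1−0.85) × 0.35 × 0.05 × (1−0.4) × (1−0.1) = 0.000070875
Highest score → papaya.

papaya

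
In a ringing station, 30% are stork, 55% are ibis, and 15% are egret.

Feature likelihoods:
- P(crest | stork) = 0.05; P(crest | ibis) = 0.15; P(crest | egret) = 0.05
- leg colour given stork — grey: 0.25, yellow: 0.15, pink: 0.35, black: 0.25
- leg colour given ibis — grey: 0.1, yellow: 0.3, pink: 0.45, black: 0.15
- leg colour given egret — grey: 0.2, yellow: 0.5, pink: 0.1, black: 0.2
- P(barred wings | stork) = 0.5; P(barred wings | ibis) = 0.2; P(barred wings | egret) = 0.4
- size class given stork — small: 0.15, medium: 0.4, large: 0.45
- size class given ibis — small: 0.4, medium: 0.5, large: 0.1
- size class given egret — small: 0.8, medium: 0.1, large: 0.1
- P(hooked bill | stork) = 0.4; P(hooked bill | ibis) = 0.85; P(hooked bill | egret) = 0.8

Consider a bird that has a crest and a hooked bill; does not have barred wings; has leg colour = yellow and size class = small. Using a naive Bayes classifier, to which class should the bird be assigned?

ibis

stork: 0.3 × 0.05 × 0.15 × (1−0.5) × 0.15 × 0.4 = 0.0000675
ibis: 0.55 × 0.15 × 0.3 × (1−0.2) × 0.4 × 0.85 = 0.006732
egret: 0.15 × 0.05 × 0.5 × (1−0.4) × 0.8 × 0.8 = 0.00144
Highest score → ibis.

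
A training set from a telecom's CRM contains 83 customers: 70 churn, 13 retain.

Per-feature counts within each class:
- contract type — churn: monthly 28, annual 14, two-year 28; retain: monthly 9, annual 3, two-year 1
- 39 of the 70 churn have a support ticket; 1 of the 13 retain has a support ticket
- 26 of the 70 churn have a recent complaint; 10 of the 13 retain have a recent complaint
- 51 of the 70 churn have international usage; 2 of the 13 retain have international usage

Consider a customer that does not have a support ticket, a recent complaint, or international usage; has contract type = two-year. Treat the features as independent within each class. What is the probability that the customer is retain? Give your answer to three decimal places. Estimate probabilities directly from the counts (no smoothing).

churn: (70/83) × (28/70) × (31/70) × (44/70) × (19/70) ≈ 0.0254891
retain: (13/83) × (1/13) × (12/13) × (3/13) × (11/13) ≈ 0.00217164
P(retain | x) = 0.00217164 / 0.02766074 ≈ 0.079

0.079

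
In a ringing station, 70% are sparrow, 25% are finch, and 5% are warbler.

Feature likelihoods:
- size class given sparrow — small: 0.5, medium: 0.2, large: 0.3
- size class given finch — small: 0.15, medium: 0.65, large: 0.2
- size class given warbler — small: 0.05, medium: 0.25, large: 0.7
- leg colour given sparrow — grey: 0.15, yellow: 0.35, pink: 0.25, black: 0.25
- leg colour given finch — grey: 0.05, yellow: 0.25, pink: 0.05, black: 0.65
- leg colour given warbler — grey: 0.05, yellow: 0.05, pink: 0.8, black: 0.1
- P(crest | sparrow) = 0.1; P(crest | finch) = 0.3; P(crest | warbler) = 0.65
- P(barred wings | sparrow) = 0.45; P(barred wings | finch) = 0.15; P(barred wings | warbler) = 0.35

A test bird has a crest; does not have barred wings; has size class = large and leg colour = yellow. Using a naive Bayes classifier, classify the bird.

sparrow

sparrow: 0.7 × 0.3 × 0.35 × 0.1 × (1−0.45) = 0.0040425
finch: 0.25 × 0.2 × 0.25 × 0.3 × (1−0.15) = 0.0031875
warbler: 0.05 × 0.7 × 0.05 × 0.65 × (1−0.35) = 0.000739375
Highest score → sparrow.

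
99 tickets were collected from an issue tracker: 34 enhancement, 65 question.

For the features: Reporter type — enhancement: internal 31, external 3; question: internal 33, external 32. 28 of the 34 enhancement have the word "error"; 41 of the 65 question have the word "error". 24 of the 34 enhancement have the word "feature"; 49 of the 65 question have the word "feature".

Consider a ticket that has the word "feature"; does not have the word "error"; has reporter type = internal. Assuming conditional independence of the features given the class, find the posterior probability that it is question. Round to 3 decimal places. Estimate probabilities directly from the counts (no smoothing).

enhancement: (34/99) × (31/34) × (6/34) × (24/34) ≈ 0.039006
question: (65/99) × (33/65) × (24/65) × (49/65) ≈ 0.0927811
P(question | x) = 0.0927811 / 0.1317871 ≈ 0.704

0.704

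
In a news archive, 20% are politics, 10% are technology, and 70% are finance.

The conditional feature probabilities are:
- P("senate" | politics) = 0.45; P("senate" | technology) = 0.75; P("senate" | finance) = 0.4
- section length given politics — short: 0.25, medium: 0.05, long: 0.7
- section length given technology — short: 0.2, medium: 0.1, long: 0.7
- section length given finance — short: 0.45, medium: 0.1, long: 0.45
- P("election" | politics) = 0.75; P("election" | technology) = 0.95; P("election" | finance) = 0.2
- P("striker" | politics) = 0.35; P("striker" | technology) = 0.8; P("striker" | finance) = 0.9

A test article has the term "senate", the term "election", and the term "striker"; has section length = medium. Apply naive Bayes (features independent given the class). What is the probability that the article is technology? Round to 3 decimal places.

politics: 0.2 × 0.45 × 0.05 × 0.75 × 0.35 = 0.00118125
technology: 0.1 × 0.75 × 0.1 × 0.95 × 0.8 = 0.0057
finance: 0.7 × 0.4 × 0.1 × 0.2 × 0.9 = 0.00504
P(technology | x) = 0.0057 / 0.01192125 ≈ 0.478

0.478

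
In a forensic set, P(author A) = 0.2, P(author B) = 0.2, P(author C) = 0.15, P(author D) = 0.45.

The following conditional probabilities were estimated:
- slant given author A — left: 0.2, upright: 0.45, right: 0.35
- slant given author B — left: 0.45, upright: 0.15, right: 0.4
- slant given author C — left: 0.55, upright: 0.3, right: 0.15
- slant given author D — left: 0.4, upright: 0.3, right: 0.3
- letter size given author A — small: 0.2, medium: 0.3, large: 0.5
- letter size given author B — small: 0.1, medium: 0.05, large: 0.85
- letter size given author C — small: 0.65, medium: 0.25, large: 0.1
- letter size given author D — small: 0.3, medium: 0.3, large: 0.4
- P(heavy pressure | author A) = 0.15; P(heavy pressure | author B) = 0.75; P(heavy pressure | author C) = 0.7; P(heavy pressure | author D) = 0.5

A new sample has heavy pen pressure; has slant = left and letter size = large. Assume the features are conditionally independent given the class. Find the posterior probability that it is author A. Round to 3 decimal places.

author A: 0.2 × 0.2 × 0.5 × 0.15 = 0.003
author B: 0.2 × 0.45 × 0.85 × 0.75 = 0.057375
author C: 0.15 × 0.55 × 0.1 × 0.7 = 0.005775
author D: 0.45 × 0.4 × 0.4 × 0.5 = 0.036
P(author A | x) = 0.003 / 0.10215 ≈ 0.029

0.029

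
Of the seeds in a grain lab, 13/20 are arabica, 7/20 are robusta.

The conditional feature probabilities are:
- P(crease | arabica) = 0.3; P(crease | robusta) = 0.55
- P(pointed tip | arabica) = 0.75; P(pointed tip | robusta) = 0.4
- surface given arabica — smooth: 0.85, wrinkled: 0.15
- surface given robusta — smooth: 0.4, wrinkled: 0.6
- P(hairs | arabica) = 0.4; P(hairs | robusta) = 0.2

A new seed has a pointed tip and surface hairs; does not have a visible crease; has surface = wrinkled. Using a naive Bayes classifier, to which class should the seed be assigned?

arabica

arabica: 0.65 × (1−0.3) × 0.75 × 0.15 × 0.4 = 0.020475
robusta: 0.35 × (1−0.55) × 0.4 × 0.6 × 0.2 = 0.00756
Highest score → arabica.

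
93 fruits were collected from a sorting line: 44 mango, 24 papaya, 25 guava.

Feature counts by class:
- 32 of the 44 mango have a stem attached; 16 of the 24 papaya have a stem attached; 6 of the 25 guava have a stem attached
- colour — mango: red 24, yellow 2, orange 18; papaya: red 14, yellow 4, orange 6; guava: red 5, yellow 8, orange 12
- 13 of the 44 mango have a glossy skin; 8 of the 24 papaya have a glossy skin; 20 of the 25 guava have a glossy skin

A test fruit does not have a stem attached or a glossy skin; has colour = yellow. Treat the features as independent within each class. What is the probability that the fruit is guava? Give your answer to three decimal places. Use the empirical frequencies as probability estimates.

0.489

mango: (44/93) × (12/44) × (2/44) × (31/44) ≈ 0.00413223
papaya: (24/93) × (8/24) × (4/24) × (16/24) ≈ 0.00955795
guava: (25/93) × (19/25) × (8/25) × (5/25) ≈ 0.0130753
P(guava | x) = 0.0130753 / 0.02676548 ≈ 0.489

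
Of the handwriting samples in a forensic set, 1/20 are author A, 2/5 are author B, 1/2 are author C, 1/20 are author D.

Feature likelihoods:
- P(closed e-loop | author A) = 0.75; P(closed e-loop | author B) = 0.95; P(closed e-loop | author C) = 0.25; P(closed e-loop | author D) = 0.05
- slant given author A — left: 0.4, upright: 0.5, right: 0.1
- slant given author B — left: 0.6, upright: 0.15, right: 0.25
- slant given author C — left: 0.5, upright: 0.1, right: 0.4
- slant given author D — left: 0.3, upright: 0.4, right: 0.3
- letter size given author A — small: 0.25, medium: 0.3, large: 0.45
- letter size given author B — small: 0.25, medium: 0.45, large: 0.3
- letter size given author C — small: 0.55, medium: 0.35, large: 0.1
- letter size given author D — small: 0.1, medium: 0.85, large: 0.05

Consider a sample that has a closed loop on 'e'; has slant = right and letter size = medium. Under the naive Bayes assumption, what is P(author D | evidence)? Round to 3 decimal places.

author A: 0.05 × 0.75 × 0.1 × 0.3 = 0.001125
author B: 0.4 × 0.95 × 0.25 × 0.45 = 0.04275
author C: 0.5 × 0.25 × 0.4 × 0.35 = 0.0175
author D: 0.05 × 0.05 × 0.3 × 0.85 = 0.0006375
P(author D | x) = 0.0006375 / 0.0620125 ≈ 0.010

0.010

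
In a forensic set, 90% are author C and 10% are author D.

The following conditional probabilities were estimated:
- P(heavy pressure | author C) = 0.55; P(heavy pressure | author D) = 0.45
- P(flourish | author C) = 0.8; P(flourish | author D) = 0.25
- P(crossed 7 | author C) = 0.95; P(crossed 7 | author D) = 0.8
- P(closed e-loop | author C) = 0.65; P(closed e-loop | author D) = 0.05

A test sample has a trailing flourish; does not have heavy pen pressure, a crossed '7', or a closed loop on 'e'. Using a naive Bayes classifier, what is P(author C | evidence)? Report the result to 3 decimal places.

0.685

author C: 0.9 × (1−0.55) × 0.8 × (1−0.95) × (1−0.65) = 0.00567
author D: 0.1 × (1−0.45) × 0.25 × (1−0.8) × (1−0.05) = 0.0026125
P(author C | x) = 0.00567 / 0.0082825 ≈ 0.685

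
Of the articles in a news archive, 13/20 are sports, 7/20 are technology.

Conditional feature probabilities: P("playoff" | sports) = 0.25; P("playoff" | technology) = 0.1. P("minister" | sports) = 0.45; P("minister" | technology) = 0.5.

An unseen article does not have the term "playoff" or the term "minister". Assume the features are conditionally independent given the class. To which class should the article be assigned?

sports

sports: 0.65 × (1−0.25) × (1−0.45) = 0.268125
technology: 0.35 × (1−0.1) × (1−0.5) = 0.1575
Highest score → sports.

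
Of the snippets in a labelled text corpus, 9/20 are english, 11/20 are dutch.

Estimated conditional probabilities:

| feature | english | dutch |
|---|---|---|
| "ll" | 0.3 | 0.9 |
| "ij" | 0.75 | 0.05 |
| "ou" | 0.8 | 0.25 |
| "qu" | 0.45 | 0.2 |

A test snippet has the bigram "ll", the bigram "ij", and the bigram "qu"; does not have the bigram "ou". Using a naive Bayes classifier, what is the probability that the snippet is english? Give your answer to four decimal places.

english: 0.45 × 0.3 × 0.75 × (1−0.8) × 0.45 = 0.0091125
dutch: 0.55 × 0.9 × 0.05 × (1−0.25) × 0.2 = 0.0037125
P(english | x) = 0.0091125 / 0.012825 ≈ 0.7105

0.7105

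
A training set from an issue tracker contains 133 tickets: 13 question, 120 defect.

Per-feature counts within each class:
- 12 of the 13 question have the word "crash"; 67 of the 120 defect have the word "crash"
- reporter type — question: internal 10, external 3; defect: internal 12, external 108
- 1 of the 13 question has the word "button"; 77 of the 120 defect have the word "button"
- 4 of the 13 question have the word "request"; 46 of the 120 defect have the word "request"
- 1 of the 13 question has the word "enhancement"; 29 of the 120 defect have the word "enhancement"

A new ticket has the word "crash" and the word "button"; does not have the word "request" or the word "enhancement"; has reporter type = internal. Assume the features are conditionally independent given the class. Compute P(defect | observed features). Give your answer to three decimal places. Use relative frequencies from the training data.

question: (13/133) × (12/13) × (10/13) × (1/13) × (9/13) × (12/13) ≈ 0.00341177
defect: (120/133) × (67/120) × (12/120) × (77/120) × (74/120) × (91/120) ≈ 0.0151162
P(defect | x) = 0.0151162 / 0.01852797 ≈ 0.816

0.816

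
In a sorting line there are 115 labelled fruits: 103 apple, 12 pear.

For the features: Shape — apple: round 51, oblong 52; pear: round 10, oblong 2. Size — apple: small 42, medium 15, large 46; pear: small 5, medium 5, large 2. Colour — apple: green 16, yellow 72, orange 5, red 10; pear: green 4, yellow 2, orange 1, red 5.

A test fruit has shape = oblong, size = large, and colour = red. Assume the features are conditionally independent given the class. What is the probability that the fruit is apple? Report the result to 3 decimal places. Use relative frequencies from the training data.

0.942

apple: (103/115) × (52/103) × (46/103) × (10/103) ≈ 0.019606
pear: (12/115) × (2/12) × (2/12) × (5/12) ≈ 0.00120773
P(apple | x) = 0.019606 / 0.02081373 ≈ 0.942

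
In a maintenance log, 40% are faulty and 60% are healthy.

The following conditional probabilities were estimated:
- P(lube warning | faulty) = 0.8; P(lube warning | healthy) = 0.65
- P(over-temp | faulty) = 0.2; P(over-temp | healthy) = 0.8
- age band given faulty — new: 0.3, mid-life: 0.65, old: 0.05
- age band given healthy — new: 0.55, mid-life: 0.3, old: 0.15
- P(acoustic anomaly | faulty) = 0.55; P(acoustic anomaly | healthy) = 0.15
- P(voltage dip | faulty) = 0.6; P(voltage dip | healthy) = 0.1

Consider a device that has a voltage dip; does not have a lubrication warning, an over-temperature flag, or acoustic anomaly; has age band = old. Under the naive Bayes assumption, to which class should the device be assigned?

faulty

faulty: 0.4 × (1−0.8) × (1−0.2) × 0.05 × (1−0.55) × 0.6 = 0.000864
healthy: 0.6 × (1−0.65) × (1−0.8) × 0.15 × (1−0.15) × 0.1 = 0.0005355
Highest score → faulty.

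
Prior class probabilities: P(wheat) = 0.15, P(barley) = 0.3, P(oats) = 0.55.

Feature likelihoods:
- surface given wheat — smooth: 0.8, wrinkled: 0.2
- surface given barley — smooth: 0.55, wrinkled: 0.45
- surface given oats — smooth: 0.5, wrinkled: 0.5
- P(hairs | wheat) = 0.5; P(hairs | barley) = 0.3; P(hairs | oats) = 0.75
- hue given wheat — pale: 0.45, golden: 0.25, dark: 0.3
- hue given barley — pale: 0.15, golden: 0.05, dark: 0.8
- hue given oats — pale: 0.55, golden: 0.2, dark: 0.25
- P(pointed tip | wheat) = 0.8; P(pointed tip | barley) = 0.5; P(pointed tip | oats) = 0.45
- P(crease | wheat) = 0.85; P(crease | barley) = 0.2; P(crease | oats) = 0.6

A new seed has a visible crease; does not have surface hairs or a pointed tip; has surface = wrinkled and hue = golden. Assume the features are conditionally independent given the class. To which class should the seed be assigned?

wheat: 0.15 × 0.2 × (1−0.5) × 0.25 × (1−0.8) × 0.85 = 0.0006375
barley: 0.3 × 0.45 × (1−0.3) × 0.05 × (1−0.5) × 0.2 = 0.0004725
oats: 0.55 × 0.5 × (1−0.75) × 0.2 × (1−0.45) × 0.6 = 0.0045375
Highest score → oats.

oats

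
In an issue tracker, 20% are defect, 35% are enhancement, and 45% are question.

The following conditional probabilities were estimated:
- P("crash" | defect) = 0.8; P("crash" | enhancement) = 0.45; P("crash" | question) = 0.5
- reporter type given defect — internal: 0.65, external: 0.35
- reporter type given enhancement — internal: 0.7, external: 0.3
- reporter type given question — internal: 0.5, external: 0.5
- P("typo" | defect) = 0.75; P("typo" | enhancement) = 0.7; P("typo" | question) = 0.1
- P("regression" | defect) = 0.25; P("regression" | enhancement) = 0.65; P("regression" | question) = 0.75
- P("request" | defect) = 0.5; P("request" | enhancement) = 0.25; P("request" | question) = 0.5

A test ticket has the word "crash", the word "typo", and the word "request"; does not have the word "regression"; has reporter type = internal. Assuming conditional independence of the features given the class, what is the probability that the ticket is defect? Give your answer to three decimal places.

0.782

defect: 0.2 × 0.8 × 0.65 × 0.75 × (1−0.25) × 0.5 = 0.02925
enhancement: 0.35 × 0.45 × 0.7 × 0.7 × (1−0.65) × 0.25 = 0.0067528125
question: 0.45 × 0.5 × 0.5 × 0.1 × (1−0.75) × 0.5 = 0.00140625
P(defect | x) = 0.02925 / 0.0374090625 ≈ 0.782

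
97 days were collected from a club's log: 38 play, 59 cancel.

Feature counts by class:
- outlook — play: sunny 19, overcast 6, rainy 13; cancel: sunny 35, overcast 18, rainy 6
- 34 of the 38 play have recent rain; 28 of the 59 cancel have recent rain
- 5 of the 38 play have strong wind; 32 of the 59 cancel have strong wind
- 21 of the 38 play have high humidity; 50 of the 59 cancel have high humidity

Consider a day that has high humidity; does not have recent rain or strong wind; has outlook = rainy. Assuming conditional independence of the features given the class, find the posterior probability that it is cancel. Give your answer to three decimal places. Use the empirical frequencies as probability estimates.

play: (38/97) × (13/38) × (4/38) × (33/38) × (21/38) ≈ 0.0067704
cancel: (59/97) × (6/59) × (31/59) × (27/59) × (50/59) ≈ 0.0126043
P(cancel | x) = 0.0126043 / 0.0193747 ≈ 0.651

0.651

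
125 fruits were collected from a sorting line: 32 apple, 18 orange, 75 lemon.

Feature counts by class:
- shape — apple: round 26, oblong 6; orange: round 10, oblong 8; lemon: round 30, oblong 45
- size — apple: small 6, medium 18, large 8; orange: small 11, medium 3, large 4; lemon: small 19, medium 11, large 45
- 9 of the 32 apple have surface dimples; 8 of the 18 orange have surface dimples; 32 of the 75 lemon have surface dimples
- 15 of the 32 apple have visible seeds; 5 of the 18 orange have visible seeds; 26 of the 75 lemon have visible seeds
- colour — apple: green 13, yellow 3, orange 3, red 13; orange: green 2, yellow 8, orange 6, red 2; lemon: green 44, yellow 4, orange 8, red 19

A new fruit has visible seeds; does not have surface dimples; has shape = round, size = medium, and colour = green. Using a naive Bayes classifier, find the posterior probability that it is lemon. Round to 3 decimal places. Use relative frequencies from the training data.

apple: (32/125) × (26/32) × (18/32) × (23/32) × (15/32) × (13/32) = 0.016013946533203125
orange: (18/125) × (10/18) × (3/18) × (10/18) × (5/18) × (2/18) ≈ 0.000228624
lemon: (75/125) × (30/75) × (11/75) × (43/75) × (26/75) × (44/75) ≈ 0.00410443
P(lemon | x) = 0.00410443 / 0.020347000533203125 ≈ 0.202

0.202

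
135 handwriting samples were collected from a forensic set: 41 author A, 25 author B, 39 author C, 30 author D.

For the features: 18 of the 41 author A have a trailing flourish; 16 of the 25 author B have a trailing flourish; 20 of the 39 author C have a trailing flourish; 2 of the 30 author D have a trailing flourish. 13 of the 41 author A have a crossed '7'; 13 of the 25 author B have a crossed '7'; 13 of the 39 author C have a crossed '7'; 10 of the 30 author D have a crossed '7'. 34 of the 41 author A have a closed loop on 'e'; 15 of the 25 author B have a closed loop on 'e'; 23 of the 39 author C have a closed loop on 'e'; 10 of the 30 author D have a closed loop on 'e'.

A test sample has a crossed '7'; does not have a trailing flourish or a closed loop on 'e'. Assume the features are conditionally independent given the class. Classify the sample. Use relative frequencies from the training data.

author A: (41/135) × (23/41) × (13/41) × (7/41) ≈ 0.00922291
author B: (25/135) × (9/25) × (13/25) × (10/25) ≈ 0.0138667
author C: (39/135) × (19/39) × (13/39) × (16/39) ≈ 0.0192466
author D: (30/135) × (28/30) × (10/30) × (20/30) ≈ 0.0460905
Highest score → author D.

author D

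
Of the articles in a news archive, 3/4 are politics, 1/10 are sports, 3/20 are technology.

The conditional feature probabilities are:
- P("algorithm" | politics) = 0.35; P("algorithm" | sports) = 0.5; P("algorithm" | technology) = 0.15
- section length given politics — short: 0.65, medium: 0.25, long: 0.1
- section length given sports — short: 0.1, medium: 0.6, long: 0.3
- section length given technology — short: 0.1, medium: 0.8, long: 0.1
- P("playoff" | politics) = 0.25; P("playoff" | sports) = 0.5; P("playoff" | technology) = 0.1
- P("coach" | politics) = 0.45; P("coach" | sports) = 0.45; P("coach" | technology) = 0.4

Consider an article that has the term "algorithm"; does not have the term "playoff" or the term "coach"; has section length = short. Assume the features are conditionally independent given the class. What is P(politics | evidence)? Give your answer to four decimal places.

0.9645

politics: 0.75 × 0.35 × 0.65 × (1−0.25) × (1−0.45) = 0.0703828125
sports: 0.1 × 0.5 × 0.1 × (1−0.5) × (1−0.45) = 0.001375
technology: 0.15 × 0.15 × 0.1 × (1−0.1) × (1−0.4) = 0.001215
P(politics | x) = 0.0703828125 / 0.0729728125 ≈ 0.9645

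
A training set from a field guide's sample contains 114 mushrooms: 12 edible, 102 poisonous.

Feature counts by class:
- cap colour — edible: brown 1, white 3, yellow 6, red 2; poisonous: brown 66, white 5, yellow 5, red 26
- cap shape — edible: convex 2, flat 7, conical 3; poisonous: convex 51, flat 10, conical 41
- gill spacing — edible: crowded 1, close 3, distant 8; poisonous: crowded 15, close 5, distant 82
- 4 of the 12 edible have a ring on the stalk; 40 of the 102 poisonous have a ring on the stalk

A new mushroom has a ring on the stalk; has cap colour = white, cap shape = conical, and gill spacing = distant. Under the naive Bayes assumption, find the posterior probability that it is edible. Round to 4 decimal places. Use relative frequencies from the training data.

0.2083

edible: (12/114) × (3/12) × (3/12) × (8/12) × (4/12) ≈ 0.00146199
poisonous: (102/114) × (5/102) × (41/102) × (82/102) × (40/102) ≈ 0.00555805
P(edible | x) = 0.00146199 / 0.00702004 ≈ 0.2083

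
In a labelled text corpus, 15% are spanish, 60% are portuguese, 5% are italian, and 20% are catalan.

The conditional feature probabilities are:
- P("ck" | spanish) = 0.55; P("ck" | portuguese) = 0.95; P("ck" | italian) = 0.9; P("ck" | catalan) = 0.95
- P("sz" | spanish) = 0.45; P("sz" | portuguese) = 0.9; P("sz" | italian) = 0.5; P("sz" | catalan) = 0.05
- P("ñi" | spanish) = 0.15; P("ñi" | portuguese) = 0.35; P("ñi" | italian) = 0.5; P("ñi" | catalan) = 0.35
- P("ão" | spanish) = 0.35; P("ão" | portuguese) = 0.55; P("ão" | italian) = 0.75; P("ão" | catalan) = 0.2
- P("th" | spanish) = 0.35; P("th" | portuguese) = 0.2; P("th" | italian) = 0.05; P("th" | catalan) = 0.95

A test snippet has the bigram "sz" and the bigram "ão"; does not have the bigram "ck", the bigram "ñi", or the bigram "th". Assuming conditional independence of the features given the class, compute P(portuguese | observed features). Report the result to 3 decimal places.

0.533

spanish: 0.15 × (1−0.55) × 0.45 × (1−0.15) × 0.35 × (1−0.35) = 0.005873765625
portuguese: 0.6 × (1−0.95) × 0.9 × (1−0.35) × 0.55 × (1−0.2) = 0.007722
italian: 0.05 × (1−0.9) × 0.5 × (1−0.5) × 0.75 × (1−0.05) = 0.000890625
catalan: 0.2 × (1−0.95) × 0.05 × (1−0.35) × 0.2 × (1−0.95) = 0.00000325
P(portuguese | x) = 0.007722 / 0.014489640625 ≈ 0.533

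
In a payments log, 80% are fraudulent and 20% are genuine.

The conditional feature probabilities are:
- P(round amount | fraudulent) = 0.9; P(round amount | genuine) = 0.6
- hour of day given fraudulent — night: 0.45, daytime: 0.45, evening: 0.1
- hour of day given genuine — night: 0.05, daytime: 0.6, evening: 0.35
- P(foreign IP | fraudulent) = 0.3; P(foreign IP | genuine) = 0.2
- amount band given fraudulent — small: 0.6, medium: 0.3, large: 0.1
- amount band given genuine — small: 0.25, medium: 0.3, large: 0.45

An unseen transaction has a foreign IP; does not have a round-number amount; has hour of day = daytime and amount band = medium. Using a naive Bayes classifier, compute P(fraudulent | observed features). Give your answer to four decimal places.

0.5294

fraudulent: 0.8 × (1−0.9) × 0.45 × 0.3 × 0.3 = 0.00324
genuine: 0.2 × (1−0.6) × 0.6 × 0.2 × 0.3 = 0.00288
P(fraudulent | x) = 0.00324 / 0.00612 ≈ 0.5294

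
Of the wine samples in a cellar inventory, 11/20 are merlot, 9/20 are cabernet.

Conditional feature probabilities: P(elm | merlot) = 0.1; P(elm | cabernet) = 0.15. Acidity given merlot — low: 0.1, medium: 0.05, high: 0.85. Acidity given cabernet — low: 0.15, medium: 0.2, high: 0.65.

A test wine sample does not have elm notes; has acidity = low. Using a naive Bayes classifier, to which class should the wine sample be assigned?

merlot: 0.55 × (1−0.1) × 0.1 = 0.0495
cabernet: 0.45 × (1−0.15) × 0.15 = 0.057375
Highest score → cabernet.

cabernet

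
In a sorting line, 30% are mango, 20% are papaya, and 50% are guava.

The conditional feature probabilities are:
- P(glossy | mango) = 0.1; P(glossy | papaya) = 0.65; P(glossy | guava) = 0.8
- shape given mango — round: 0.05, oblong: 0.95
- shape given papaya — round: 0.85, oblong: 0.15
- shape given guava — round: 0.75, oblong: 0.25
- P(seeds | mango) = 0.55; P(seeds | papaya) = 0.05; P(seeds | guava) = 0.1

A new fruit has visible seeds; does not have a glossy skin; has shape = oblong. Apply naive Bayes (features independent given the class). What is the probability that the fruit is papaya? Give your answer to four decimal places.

0.0036

mango: 0.3 × (1−0.1) × 0.95 × 0.55 = 0.141075
papaya: 0.2 × (1−0.65) × 0.15 × 0.05 = 0.000525
guava: 0.5 × (1−0.8) × 0.25 × 0.1 = 0.0025
P(papaya | x) = 0.000525 / 0.1441 ≈ 0.0036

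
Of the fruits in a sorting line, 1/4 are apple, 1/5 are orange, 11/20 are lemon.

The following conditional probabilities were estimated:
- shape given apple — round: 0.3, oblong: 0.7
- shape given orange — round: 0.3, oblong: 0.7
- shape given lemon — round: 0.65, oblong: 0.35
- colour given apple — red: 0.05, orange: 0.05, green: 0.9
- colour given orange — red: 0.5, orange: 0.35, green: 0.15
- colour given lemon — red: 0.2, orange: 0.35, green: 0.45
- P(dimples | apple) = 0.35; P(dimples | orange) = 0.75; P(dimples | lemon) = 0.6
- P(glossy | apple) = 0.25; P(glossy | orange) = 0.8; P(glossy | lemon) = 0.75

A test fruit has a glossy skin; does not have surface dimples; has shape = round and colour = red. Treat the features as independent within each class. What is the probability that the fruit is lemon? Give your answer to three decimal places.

0.764

apple: 0.25 × 0.3 × 0.05 × (1−0.35) × 0.25 = 0.000609375
orange: 0.2 × 0.3 × 0.5 × (1−0.75) × 0.8 = 0.006
lemon: 0.55 × 0.65 × 0.2 × (1−0.6) × 0.75 = 0.02145
P(lemon | x) = 0.02145 / 0.028059375 ≈ 0.764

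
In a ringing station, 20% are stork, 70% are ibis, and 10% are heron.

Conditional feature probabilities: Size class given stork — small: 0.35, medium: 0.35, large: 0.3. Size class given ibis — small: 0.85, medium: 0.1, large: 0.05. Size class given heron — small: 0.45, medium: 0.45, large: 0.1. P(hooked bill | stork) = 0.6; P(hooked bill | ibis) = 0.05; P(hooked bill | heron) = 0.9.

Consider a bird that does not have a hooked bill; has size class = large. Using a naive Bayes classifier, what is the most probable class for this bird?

stork: 0.2 × 0.3 × (1−0.6) = 0.024
ibis: 0.7 × 0.05 × (1−0.05) = 0.03325
heron: 0.1 × 0.1 × (1−0.9) = 0.001
Highest score → ibis.

ibis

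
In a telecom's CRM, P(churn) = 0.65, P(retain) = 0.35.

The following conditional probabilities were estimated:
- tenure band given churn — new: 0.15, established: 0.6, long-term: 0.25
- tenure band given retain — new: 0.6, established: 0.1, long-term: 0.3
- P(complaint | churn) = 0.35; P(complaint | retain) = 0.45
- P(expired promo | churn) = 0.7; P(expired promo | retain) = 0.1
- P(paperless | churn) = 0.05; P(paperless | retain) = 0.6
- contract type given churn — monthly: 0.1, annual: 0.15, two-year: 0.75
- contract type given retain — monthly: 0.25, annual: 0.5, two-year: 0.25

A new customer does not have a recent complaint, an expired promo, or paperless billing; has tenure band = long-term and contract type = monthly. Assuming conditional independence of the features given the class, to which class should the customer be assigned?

churn: 0.65 × 0.25 × (1−0.35) × (1−0.7) × (1−0.05) × 0.1 = 0.0030103125
retain: 0.35 × 0.3 × (1−0.45) × (1−0.1) × (1−0.6) × 0.25 = 0.0051975
Highest score → retain.

retain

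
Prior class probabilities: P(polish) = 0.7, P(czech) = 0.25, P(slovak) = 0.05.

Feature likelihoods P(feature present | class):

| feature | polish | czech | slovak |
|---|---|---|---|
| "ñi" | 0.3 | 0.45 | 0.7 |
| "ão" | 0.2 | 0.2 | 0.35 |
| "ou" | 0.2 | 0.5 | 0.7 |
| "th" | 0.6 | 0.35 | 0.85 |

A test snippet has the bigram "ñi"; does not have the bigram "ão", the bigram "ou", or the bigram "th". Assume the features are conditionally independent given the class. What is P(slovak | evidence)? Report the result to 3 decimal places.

polish: 0.7 × 0.3 × (1−0.2) × (1−0.2) × (1−0.6) = 0.05376
czech: 0.25 × 0.45 × (1−0.2) × (1−0.5) × (1−0.35) = 0.02925
slovak: 0.05 × 0.7 × (1−0.35) × (1−0.7) × (1−0.85) = 0.00102375
P(slovak | x) = 0.00102375 / 0.08403375 ≈ 0.012

0.012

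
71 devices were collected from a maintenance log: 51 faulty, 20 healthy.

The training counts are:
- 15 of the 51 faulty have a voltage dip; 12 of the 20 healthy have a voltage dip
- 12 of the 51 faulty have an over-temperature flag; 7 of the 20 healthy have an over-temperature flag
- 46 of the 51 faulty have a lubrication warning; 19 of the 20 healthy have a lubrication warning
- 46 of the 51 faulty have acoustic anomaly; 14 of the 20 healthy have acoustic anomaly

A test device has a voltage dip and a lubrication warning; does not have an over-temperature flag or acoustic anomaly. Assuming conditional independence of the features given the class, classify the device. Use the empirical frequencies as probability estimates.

faulty: (51/71) × (15/51) × (39/51) × (46/51) × (5/51) ≈ 0.0142861
healthy: (20/71) × (12/20) × (13/20) × (19/20) × (6/20) ≈ 0.0313099
Highest score → healthy.

healthy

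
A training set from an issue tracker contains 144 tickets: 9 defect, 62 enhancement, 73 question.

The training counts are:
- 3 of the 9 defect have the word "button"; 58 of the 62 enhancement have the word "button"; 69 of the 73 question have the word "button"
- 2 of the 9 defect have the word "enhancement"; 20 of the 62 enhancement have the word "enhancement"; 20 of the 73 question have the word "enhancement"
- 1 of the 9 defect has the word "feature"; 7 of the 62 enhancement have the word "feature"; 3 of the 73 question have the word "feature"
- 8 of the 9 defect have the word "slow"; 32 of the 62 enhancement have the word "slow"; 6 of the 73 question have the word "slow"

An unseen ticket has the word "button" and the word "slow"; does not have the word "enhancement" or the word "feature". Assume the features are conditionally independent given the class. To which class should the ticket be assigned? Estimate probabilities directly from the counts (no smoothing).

defect: (9/144) × (3/9) × (7/9) × (8/9) × (8/9) ≈ 0.0128029
enhancement: (62/144) × (58/62) × (42/62) × (55/62) × (32/62) ≈ 0.124926
question: (73/144) × (69/73) × (53/73) × (70/73) × (6/73) ≈ 0.0274185
Highest score → enhancement.

enhancement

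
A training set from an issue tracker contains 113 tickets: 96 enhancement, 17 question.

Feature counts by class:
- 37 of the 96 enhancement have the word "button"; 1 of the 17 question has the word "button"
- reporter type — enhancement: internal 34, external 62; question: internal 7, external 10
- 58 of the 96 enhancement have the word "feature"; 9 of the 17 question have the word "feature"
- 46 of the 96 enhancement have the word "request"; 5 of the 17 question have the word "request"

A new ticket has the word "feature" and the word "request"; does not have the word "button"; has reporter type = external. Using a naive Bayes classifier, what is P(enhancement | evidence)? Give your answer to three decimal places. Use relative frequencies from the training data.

enhancement: (96/113) × (59/96) × (62/96) × (58/96) × (46/96) ≈ 0.0976197
question: (17/113) × (16/17) × (10/17) × (9/17) × (5/17) ≈ 0.012969
P(enhancement | x) = 0.0976197 / 0.1105887 ≈ 0.883

0.883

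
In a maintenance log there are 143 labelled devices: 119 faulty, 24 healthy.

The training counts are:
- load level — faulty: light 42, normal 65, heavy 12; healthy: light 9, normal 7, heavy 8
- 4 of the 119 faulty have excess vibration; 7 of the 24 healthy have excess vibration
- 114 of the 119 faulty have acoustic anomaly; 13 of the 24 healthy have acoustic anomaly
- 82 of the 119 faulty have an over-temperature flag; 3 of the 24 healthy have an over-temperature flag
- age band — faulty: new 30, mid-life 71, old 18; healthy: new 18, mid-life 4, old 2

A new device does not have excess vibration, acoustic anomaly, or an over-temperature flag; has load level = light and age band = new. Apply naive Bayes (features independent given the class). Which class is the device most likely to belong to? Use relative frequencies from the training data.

faulty: (119/143) × (42/119) × (115/119) × (5/119) × (37/119) × (30/119) ≈ 0.000934795
healthy: (24/143) × (9/24) × (17/24) × (11/24) × (21/24) × (18/24) ≈ 0.013409
Highest score → healthy.

healthy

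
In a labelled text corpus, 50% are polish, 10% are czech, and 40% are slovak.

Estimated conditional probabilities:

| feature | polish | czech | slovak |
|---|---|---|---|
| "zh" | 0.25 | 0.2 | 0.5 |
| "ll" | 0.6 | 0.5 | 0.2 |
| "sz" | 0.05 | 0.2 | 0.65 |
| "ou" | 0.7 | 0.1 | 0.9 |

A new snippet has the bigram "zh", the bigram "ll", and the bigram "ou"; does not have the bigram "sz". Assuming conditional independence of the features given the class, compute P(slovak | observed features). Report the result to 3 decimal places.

0.199

polish: 0.5 × 0.25 × 0.6 × (1−0.05) × 0.7 = 0.049875
czech: 0.1 × 0.2 × 0.5 × (1−0.2) × 0.1 = 0.0008
slovak: 0.4 × 0.5 × 0.2 × (1−0.65) × 0.9 = 0.0126
P(slovak | x) = 0.0126 / 0.063275 ≈ 0.199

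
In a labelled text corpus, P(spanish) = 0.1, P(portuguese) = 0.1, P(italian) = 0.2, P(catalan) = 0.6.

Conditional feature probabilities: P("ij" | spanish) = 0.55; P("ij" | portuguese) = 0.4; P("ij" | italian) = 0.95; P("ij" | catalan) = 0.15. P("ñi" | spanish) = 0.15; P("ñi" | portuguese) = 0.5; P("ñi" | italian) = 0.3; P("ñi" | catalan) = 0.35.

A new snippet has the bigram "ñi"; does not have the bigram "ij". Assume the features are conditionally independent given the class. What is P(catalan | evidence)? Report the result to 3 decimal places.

spanish: 0.1 × (1−0.55) × 0.15 = 0.00675
portuguese: 0.1 × (1−0.4) × 0.5 = 0.03
italian: 0.2 × (1−0.95) × 0.3 = 0.003
catalan: 0.6 × (1−0.15) × 0.35 = 0.1785
P(catalan | x) = 0.1785 / 0.21825 ≈ 0.818

0.818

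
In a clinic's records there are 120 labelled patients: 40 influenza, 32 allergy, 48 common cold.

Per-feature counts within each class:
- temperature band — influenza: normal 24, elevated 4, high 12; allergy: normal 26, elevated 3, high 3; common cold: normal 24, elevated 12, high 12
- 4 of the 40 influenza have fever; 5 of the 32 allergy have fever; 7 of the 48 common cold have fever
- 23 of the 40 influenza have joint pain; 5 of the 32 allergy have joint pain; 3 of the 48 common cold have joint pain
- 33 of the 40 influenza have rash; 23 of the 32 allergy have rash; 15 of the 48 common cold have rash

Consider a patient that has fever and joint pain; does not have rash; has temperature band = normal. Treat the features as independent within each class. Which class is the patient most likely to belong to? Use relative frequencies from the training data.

influenza

influenza: (40/120) × (24/40) × (4/40) × (23/40) × (7/40) = 0.0020125
allergy: (32/120) × (26/32) × (5/32) × (5/32) × (9/32) = 0.00148773193359375
common cold: (48/120) × (24/48) × (7/48) × (3/48) × (33/48) ≈ 0.00125326
Highest score → influenza.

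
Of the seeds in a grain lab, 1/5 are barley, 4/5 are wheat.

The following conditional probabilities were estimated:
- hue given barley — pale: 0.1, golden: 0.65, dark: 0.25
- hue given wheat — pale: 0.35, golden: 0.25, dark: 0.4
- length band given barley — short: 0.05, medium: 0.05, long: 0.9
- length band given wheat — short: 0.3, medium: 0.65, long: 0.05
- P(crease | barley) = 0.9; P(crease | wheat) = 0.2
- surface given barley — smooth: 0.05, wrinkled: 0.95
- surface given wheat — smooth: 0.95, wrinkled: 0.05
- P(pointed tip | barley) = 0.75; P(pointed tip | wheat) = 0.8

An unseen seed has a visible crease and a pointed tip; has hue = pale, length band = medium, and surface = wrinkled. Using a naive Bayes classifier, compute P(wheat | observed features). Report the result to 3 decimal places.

barley: 0.2 × 0.1 × 0.05 × 0.9 × 0.95 × 0.75 = 0.00064125
wheat: 0.8 × 0.35 × 0.65 × 0.2 × 0.05 × 0.8 = 0.001456
P(wheat | x) = 0.001456 / 0.00209725 ≈ 0.694

0.694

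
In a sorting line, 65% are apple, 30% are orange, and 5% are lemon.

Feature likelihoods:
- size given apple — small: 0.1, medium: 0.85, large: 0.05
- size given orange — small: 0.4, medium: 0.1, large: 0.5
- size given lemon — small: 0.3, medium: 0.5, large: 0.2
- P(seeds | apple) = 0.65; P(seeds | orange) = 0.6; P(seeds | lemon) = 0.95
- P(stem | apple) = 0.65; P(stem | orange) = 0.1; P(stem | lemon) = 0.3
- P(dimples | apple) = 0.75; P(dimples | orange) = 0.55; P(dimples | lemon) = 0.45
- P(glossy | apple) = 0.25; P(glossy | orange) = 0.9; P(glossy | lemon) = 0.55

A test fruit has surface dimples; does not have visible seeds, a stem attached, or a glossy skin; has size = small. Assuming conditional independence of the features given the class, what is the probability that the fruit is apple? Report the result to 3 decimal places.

apple: 0.65 × 0.1 × (1−0.65) × (1−0.65) × 0.75 × (1−0.25) = 0.00447890625
orange: 0.3 × 0.4 × (1−0.6) × (1−0.1) × 0.55 × (1−0.9) = 0.002376
lemon: 0.05 × 0.3 × (1−0.95) × (1−0.3) × 0.45 × (1−0.55) = 0.0001063125
P(apple | x) = 0.00447890625 / 0.00696121875 ≈ 0.643

0.643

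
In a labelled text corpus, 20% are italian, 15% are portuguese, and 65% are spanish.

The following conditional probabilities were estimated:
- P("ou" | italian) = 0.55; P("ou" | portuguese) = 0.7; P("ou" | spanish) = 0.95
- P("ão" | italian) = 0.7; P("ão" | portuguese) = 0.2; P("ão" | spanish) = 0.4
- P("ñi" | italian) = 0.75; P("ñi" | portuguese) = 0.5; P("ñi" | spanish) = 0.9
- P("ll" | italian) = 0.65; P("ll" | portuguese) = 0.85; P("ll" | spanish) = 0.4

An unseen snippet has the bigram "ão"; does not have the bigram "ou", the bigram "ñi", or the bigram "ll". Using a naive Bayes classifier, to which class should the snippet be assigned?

italian: 0.2 × (1−0.55) × 0.7 × (1−0.75) × (1−0.65) = 0.0055125
portuguese: 0.15 × (1−0.7) × 0.2 × (1−0.5) × (1−0.85) = 0.000675
spanish: 0.65 × (1−0.95) × 0.4 × (1−0.9) × (1−0.4) = 0.00078
Highest score → italian.

italian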